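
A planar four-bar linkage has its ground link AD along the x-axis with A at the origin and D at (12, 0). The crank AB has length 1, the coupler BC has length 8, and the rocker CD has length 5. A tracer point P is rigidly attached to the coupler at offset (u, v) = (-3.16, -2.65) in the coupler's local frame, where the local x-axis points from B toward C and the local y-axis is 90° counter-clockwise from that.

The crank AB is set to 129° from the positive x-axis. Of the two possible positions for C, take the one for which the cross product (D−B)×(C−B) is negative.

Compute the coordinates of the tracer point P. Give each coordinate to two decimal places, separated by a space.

A=(0,0), D=(12.00,0)
B = A + 1.00·(cos129°, sin129°) = (-0.6293, 0.7771)
|BD| = 12.6532
circle(B,8.00) ∩ circle(D,5.00): a=7.8677, h=1.4488
  candidates: C₊=(7.3125,1.7400) cross=18.332; C₋=(7.1346,-1.1522) cross=-18.332
  mode - wants cross < 0 → take C=(7.1346,-1.1522) (cross=-18.332)
ex = (C−B)/|BC| = (0.9705,-0.2412); ey = (0.2412,0.9705)
P = B + -3.16·ex + -2.65·ey = (-4.3351,-1.0326)

-4.34 -1.03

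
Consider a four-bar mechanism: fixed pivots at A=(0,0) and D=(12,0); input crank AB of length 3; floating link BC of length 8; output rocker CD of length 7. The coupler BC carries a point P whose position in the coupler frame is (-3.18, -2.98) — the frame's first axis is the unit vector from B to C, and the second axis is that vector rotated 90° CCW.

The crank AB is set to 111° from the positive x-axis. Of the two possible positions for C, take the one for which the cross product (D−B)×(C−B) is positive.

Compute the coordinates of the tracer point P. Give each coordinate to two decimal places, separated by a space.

-3.50 -0.82

A=(0,0), D=(12.00,0)
B = A + 3.00·(cos111°, sin111°) = (-1.0751, 2.8007)
|BD| = 13.3717
circle(B,8.00) ∩ circle(D,7.00): a=7.2467, h=3.3889
  candidates: C₊=(6.7207,4.5966) cross=45.316; C₋=(5.3011,-2.0309) cross=-45.316
  mode + wants cross > 0 → take C=(6.7207,4.5966) (cross=45.316)
ex = (C−B)/|BC| = (0.9745,0.2245); ey = (-0.2245,0.9745)
P = B + -3.18·ex + -2.98·ey = (-3.5050,-0.8171)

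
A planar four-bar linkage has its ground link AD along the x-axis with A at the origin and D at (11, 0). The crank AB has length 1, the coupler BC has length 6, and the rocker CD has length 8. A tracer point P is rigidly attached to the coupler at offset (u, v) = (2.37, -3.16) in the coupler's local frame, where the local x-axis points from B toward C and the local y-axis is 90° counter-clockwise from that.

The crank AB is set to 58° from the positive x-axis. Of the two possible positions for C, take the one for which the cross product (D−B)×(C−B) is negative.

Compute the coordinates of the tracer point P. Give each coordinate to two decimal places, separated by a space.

-0.62 -2.93

A=(0,0), D=(11.00,0)
B = A + 1.00·(cos58°, sin58°) = (0.5299, 0.8480)
|BD| = 10.5044
circle(B,6.00) ∩ circle(D,8.00): a=3.9194, h=4.5429
  candidates: C₊=(4.8033,5.0597) cross=47.721; C₋=(4.0698,-3.9965) cross=-47.721
  mode - wants cross < 0 → take C=(4.0698,-3.9965) (cross=-47.721)
ex = (C−B)/|BC| = (0.5900,-0.8074); ey = (0.8074,0.5900)
P = B + 2.37·ex + -3.16·ey = (-0.6233,-2.9299)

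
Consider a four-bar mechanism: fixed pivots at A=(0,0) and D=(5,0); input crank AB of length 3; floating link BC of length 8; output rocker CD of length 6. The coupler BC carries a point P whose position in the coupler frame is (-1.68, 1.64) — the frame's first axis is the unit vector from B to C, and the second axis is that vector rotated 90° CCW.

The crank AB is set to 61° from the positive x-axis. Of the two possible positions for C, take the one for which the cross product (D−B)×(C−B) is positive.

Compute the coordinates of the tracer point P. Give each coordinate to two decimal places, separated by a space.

A=(0,0), D=(5.00,0)
B = A + 3.00·(cos61°, sin61°) = (1.4544, 2.6239)
|BD| = 4.4109
circle(B,8.00) ∩ circle(D,6.00): a=5.3794, h=5.9213
  candidates: C₊=(9.3009,4.1836) cross=26.118; C₋=(2.2562,-5.3359) cross=-26.118
  mode + wants cross > 0 → take C=(9.3009,4.1836) (cross=26.118)
ex = (C−B)/|BC| = (0.9808,0.1950); ey = (-0.1950,0.9808)
P = B + -1.68·ex + 1.64·ey = (-0.5131,3.9049)

-0.51 3.90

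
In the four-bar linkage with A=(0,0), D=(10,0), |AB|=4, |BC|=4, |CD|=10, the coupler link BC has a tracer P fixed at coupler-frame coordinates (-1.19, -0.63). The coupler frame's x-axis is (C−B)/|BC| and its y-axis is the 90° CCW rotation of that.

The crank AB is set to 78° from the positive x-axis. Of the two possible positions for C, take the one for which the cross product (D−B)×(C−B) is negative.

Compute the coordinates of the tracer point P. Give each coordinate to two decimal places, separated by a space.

A=(0,0), D=(10.00,0)
B = A + 4.00·(cos78°, sin78°) = (0.8316, 3.9126)
|BD| = 9.9683
circle(B,4.00) ∩ circle(D,10.00): a=0.7708, h=3.9250
  candidates: C₊=(3.0812,7.2201) cross=39.126; C₋=(-0.0000,0.0000) cross=-39.126
  mode - wants cross < 0 → take C=(-0.0000,0.0000) (cross=-39.126)
ex = (C−B)/|BC| = (-0.2079,-0.9781); ey = (0.9781,-0.2079)
P = B + -1.19·ex + -0.63·ey = (0.4628,5.2076)

0.46 5.21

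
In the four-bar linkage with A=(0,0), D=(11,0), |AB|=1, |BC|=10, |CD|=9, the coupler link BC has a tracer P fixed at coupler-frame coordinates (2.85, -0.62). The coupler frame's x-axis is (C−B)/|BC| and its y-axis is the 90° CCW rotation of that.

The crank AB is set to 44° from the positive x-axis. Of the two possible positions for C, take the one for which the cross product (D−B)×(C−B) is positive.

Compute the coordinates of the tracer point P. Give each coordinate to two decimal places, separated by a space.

A=(0,0), D=(11.00,0)
B = A + 1.00·(cos44°, sin44°) = (0.7193, 0.6947)
|BD| = 10.3041
circle(B,10.00) ∩ circle(D,9.00): a=6.0740, h=7.9440
  candidates: C₊=(7.3151,8.2111) cross=81.855; C₋=(6.2440,-7.6407) cross=-81.855
  mode + wants cross > 0 → take C=(7.3151,8.2111) (cross=81.855)
ex = (C−B)/|BC| = (0.6596,0.7516); ey = (-0.7516,0.6596)
P = B + 2.85·ex + -0.62·ey = (3.0651,2.4279)

3.07 2.43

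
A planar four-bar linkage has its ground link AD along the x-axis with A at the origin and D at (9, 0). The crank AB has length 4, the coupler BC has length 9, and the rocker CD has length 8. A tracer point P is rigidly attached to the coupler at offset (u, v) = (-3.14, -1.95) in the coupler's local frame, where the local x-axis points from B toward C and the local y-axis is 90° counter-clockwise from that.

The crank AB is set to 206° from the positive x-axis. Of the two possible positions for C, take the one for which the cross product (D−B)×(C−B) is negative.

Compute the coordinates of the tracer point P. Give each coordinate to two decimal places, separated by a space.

A=(0,0), D=(9.00,0)
B = A + 4.00·(cos206°, sin206°) = (-3.5952, -1.7535)
|BD| = 12.7166
circle(B,9.00) ∩ circle(D,8.00): a=7.0267, h=5.6236
  candidates: C₊=(2.5890,4.7853) cross=71.513; C₋=(4.1399,-6.3545) cross=-71.513
  mode - wants cross < 0 → take C=(4.1399,-6.3545) (cross=-71.513)
ex = (C−B)/|BC| = (0.8595,-0.5112); ey = (0.5112,0.8595)
P = B + -3.14·ex + -1.95·ey = (-7.2907,-1.8242)

-7.29 -1.82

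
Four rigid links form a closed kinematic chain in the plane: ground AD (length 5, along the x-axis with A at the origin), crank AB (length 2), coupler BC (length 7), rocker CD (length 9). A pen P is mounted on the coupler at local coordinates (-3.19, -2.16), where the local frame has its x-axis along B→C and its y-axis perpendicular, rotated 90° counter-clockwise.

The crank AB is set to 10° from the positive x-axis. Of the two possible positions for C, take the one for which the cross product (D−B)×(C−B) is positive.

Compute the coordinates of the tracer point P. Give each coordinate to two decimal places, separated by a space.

A=(0,0), D=(5.00,0)
B = A + 2.00·(cos10°, sin10°) = (1.9696, 0.3473)
|BD| = 3.0502
circle(B,7.00) ∩ circle(D,9.00): a=-3.7204, h=5.9295
  candidates: C₊=(-1.0515,6.6618) cross=18.086; C₋=(-2.4017,-5.1200) cross=-18.086
  mode + wants cross > 0 → take C=(-1.0515,6.6618) (cross=18.086)
ex = (C−B)/|BC| = (-0.4316,0.9021); ey = (-0.9021,-0.4316)
P = B + -3.19·ex + -2.16·ey = (5.2948,-1.5981)

5.29 -1.60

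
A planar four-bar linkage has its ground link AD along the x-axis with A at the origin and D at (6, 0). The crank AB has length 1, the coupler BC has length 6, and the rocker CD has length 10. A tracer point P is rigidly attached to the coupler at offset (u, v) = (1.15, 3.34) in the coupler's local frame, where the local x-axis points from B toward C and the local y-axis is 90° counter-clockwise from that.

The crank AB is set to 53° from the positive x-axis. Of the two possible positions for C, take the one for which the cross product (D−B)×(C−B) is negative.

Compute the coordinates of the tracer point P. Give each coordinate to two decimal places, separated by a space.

A=(0,0), D=(6.00,0)
B = A + 1.00·(cos53°, sin53°) = (0.6018, 0.7986)
|BD| = 5.4569
circle(B,6.00) ∩ circle(D,10.00): a=-3.1356, h=5.1155
  candidates: C₊=(-1.7514,6.3179) cross=27.915; C₋=(-3.2487,-3.8028) cross=-27.915
  mode - wants cross < 0 → take C=(-3.2487,-3.8028) (cross=-27.915)
ex = (C−B)/|BC| = (-0.6418,-0.7669); ey = (0.7669,-0.6418)
P = B + 1.15·ex + 3.34·ey = (2.4253,-2.2268)

2.43 -2.23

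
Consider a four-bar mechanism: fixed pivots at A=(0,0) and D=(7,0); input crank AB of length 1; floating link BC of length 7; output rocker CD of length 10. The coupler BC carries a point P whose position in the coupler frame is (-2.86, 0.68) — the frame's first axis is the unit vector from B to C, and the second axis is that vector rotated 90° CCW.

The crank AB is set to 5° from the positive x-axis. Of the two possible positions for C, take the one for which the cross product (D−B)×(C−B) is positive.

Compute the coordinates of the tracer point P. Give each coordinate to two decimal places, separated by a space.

0.79 -2.85

A=(0,0), D=(7.00,0)
B = A + 1.00·(cos5°, sin5°) = (0.9962, 0.0872)
|BD| = 6.0044
circle(B,7.00) ∩ circle(D,10.00): a=-1.2446, h=6.8885
  candidates: C₊=(-0.1483,6.9930) cross=41.361; C₋=(-0.3483,-6.7825) cross=-41.361
  mode + wants cross > 0 → take C=(-0.1483,6.9930) (cross=41.361)
ex = (C−B)/|BC| = (-0.1635,0.9865); ey = (-0.9865,-0.1635)
P = B + -2.86·ex + 0.68·ey = (0.7930,-2.8455)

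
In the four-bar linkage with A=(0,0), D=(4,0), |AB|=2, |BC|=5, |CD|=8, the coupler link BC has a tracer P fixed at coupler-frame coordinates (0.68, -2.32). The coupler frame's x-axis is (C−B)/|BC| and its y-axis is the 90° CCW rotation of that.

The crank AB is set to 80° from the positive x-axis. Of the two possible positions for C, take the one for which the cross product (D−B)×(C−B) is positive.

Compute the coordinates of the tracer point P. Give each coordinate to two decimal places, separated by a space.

2.62 2.78

A=(0,0), D=(4.00,0)
B = A + 2.00·(cos80°, sin80°) = (0.3473, 1.9696)
|BD| = 4.1499
circle(B,5.00) ∩ circle(D,8.00): a=-2.6240, h=4.2561
  candidates: C₊=(0.0577,6.9612) cross=17.663; C₋=(-3.9823,-0.5312) cross=-17.663
  mode + wants cross > 0 → take C=(0.0577,6.9612) (cross=17.663)
ex = (C−B)/|BC| = (-0.0579,0.9983); ey = (-0.9983,-0.0579)
P = B + 0.68·ex + -2.32·ey = (2.6240,2.7828)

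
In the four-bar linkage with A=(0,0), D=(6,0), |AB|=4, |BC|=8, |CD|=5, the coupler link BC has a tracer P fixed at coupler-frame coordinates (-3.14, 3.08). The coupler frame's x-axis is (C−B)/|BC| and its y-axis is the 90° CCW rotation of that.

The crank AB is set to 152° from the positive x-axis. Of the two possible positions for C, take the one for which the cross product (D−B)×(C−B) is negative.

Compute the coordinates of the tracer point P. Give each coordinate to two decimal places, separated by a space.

-3.80 6.27

A=(0,0), D=(6.00,0)
B = A + 4.00·(cos152°, sin152°) = (-3.5318, 1.8779)
|BD| = 9.7150
circle(B,8.00) ∩ circle(D,5.00): a=6.8647, h=4.1080
  candidates: C₊=(3.9975,4.5815) cross=39.909; C₋=(2.4094,-3.4796) cross=-39.909
  mode - wants cross < 0 → take C=(2.4094,-3.4796) (cross=-39.909)
ex = (C−B)/|BC| = (0.7426,-0.6697); ey = (0.6697,0.7426)
P = B + -3.14·ex + 3.08·ey = (-3.8011,6.2680)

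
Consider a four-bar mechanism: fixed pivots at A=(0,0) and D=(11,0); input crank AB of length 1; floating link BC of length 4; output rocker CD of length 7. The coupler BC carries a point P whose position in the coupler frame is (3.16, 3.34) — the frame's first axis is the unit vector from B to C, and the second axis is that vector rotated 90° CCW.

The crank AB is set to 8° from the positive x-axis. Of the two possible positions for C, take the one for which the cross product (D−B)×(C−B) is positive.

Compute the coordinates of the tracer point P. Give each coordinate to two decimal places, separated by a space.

A=(0,0), D=(11.00,0)
B = A + 1.00·(cos8°, sin8°) = (0.9903, 0.1392)
|BD| = 10.0107
circle(B,4.00) ∩ circle(D,7.00): a=3.3571, h=2.1748
  candidates: C₊=(4.3773,2.2671) cross=21.771; C₋=(4.3168,-2.0821) cross=-21.771
  mode + wants cross > 0 → take C=(4.3773,2.2671) (cross=21.771)
ex = (C−B)/|BC| = (0.8468,0.5320); ey = (-0.5320,0.8468)
P = B + 3.16·ex + 3.34·ey = (1.8892,4.6484)

1.89 4.65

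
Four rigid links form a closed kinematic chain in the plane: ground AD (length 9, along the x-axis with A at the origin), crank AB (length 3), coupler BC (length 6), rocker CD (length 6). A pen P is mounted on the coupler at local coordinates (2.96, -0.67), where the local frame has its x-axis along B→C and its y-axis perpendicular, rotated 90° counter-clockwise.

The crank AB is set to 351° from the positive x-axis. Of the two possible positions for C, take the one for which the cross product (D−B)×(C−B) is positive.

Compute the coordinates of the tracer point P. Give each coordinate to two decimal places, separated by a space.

4.86 1.90

A=(0,0), D=(9.00,0)
B = A + 3.00·(cos351°, sin351°) = (2.9631, -0.4693)
|BD| = 6.0551
circle(B,6.00) ∩ circle(D,6.00): a=3.0276, h=5.1801
  candidates: C₊=(5.5800,4.9299) cross=31.366; C₋=(6.3830,-5.3992) cross=-31.366
  mode + wants cross > 0 → take C=(5.5800,4.9299) (cross=31.366)
ex = (C−B)/|BC| = (0.4362,0.8999); ey = (-0.8999,0.4362)
P = B + 2.96·ex + -0.67·ey = (4.8570,1.9021)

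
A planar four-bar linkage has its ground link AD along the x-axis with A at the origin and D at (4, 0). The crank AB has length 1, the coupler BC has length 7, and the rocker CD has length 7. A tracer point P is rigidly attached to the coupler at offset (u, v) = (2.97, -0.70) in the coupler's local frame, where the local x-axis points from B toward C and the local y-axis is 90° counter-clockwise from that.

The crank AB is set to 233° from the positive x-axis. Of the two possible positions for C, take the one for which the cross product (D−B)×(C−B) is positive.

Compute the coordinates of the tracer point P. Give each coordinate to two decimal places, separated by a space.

A=(0,0), D=(4.00,0)
B = A + 1.00·(cos233°, sin233°) = (-0.6018, -0.7986)
|BD| = 4.6706
circle(B,7.00) ∩ circle(D,7.00): a=2.3353, h=6.5990
  candidates: C₊=(0.5707,6.1025) cross=30.821; C₋=(2.8275,-6.9011) cross=-30.821
  mode + wants cross > 0 → take C=(0.5707,6.1025) (cross=30.821)
ex = (C−B)/|BC| = (0.1675,0.9859); ey = (-0.9859,0.1675)
P = B + 2.97·ex + -0.70·ey = (0.5858,2.0121)

0.59 2.01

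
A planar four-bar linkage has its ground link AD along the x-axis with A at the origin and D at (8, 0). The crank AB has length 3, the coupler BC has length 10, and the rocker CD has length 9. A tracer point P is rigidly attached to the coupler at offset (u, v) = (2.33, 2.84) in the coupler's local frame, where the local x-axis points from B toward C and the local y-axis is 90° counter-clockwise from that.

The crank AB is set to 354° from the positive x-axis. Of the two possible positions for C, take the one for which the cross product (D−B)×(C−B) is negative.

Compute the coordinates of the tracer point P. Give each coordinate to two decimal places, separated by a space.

A=(0,0), D=(8.00,0)
B = A + 3.00·(cos354°, sin354°) = (2.9836, -0.3136)
|BD| = 5.0262
circle(B,10.00) ∩ circle(D,9.00): a=4.4032, h=8.9784
  candidates: C₊=(6.8180,8.9220) cross=45.128; C₋=(7.9383,-8.9998) cross=-45.128
  mode - wants cross < 0 → take C=(7.9383,-8.9998) (cross=-45.128)
ex = (C−B)/|BC| = (0.4955,-0.8686); ey = (0.8686,0.4955)
P = B + 2.33·ex + 2.84·ey = (6.6049,-0.9303)

6.60 -0.93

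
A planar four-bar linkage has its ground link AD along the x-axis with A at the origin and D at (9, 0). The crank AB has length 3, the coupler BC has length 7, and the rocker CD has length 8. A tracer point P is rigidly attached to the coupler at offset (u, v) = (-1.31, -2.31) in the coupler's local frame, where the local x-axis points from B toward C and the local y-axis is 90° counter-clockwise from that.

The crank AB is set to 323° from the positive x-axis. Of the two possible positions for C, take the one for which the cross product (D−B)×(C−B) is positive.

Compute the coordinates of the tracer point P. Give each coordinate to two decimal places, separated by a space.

A=(0,0), D=(9.00,0)
B = A + 3.00·(cos323°, sin323°) = (2.3959, -1.8054)
|BD| = 6.8464
circle(B,7.00) ∩ circle(D,8.00): a=2.3278, h=6.6016
  candidates: C₊=(2.9004,5.1764) cross=45.198; C₋=(6.3822,-7.5596) cross=-45.198
  mode + wants cross > 0 → take C=(2.9004,5.1764) (cross=45.198)
ex = (C−B)/|BC| = (0.0721,0.9974); ey = (-0.9974,0.0721)
P = B + -1.31·ex + -2.31·ey = (4.6055,-3.2785)

4.61 -3.28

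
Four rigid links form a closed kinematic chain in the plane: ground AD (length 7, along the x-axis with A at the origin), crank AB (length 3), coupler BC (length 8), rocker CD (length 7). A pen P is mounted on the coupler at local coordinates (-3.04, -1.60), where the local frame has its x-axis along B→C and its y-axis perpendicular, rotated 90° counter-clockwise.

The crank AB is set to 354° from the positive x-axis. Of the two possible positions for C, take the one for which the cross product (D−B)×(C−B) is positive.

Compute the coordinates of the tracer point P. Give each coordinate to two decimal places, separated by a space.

3.18 -3.74

A=(0,0), D=(7.00,0)
B = A + 3.00·(cos354°, sin354°) = (2.9836, -0.3136)
|BD| = 4.0287
circle(B,8.00) ∩ circle(D,7.00): a=3.8760, h=6.9983
  candidates: C₊=(6.3031,6.9652) cross=28.194; C₋=(7.3925,-6.9890) cross=-28.194
  mode + wants cross > 0 → take C=(6.3031,6.9652) (cross=28.194)
ex = (C−B)/|BC| = (0.4149,0.9099); ey = (-0.9099,0.4149)
P = B + -3.04·ex + -1.60·ey = (3.1779,-3.7434)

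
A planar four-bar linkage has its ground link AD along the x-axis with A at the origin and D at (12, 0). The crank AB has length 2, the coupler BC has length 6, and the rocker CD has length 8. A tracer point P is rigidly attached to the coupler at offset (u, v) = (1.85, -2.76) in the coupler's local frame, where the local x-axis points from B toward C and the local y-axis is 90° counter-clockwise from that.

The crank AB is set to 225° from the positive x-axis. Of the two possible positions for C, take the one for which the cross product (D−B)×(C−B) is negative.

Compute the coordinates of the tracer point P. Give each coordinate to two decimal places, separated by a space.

-0.18 -4.50

A=(0,0), D=(12.00,0)
B = A + 2.00·(cos225°, sin225°) = (-1.4142, -1.4142)
|BD| = 13.4886
circle(B,6.00) ∩ circle(D,8.00): a=5.7064, h=1.8540
  candidates: C₊=(4.0663,1.0279) cross=25.008; C₋=(4.4551,-2.6597) cross=-25.008
  mode - wants cross < 0 → take C=(4.4551,-2.6597) (cross=-25.008)
ex = (C−B)/|BC| = (0.9782,-0.2076); ey = (0.2076,0.9782)
P = B + 1.85·ex + -2.76·ey = (-0.1775,-4.4981)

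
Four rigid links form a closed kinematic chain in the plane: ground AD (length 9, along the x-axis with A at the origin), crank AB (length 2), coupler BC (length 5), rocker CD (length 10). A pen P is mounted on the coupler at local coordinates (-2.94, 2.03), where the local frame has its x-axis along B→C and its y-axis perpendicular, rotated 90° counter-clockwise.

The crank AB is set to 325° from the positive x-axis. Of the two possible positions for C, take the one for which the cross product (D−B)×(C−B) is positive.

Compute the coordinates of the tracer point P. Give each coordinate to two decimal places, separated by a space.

0.98 -4.66

A=(0,0), D=(9.00,0)
B = A + 2.00·(cos325°, sin325°) = (1.6383, -1.1472)
|BD| = 7.4505
circle(B,5.00) ∩ circle(D,10.00): a=-1.3079, h=4.8259
  candidates: C₊=(-0.3971,3.4198) cross=35.956; C₋=(1.0890,-6.1169) cross=-35.956
  mode + wants cross > 0 → take C=(-0.3971,3.4198) (cross=35.956)
ex = (C−B)/|BC| = (-0.4071,0.9134); ey = (-0.9134,-0.4071)
P = B + -2.94·ex + 2.03·ey = (0.9809,-4.6589)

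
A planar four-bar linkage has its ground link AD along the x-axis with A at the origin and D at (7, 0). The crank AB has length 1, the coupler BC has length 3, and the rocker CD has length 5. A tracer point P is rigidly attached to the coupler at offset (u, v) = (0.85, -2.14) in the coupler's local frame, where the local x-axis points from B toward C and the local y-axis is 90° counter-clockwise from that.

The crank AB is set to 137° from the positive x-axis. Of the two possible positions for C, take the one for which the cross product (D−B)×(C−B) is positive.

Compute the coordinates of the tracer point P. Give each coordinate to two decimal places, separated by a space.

A=(0,0), D=(7.00,0)
B = A + 1.00·(cos137°, sin137°) = (-0.7314, 0.6820)
|BD| = 7.7614
circle(B,3.00) ∩ circle(D,5.00): a=2.8499, h=0.9369
  candidates: C₊=(2.1899,1.3649) cross=7.272; C₋=(2.0252,-0.5017) cross=-7.272
  mode + wants cross > 0 → take C=(2.1899,1.3649) (cross=7.272)
ex = (C−B)/|BC| = (0.9737,0.2276); ey = (-0.2276,0.9737)
P = B + 0.85·ex + -2.14·ey = (0.5834,-1.2083)

0.58 -1.21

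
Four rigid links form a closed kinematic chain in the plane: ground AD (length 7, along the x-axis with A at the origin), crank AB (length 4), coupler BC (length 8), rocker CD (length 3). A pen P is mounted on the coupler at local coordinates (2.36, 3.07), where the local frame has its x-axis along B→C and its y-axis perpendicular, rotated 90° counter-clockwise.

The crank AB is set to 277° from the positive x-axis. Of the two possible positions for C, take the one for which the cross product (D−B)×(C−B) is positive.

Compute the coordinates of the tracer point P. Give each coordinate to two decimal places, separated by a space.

-0.57 -0.24

A=(0,0), D=(7.00,0)
B = A + 4.00·(cos277°, sin277°) = (0.4875, -3.9702)
|BD| = 7.6273
circle(B,8.00) ∩ circle(D,3.00): a=7.4191, h=2.9928
  candidates: C₊=(5.2645,2.4470) cross=22.827; C₋=(8.3801,-2.6637) cross=-22.827
  mode + wants cross > 0 → take C=(5.2645,2.4470) (cross=22.827)
ex = (C−B)/|BC| = (0.5971,0.8022); ey = (-0.8022,0.5971)
P = B + 2.36·ex + 3.07·ey = (-0.5659,-0.2439)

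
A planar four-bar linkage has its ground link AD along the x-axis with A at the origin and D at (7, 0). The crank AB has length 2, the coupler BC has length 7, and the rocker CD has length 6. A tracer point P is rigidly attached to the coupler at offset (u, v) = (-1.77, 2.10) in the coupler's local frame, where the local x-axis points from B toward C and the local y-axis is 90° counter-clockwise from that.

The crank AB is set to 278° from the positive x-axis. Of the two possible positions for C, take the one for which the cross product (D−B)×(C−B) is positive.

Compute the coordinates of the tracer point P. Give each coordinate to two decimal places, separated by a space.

A=(0,0), D=(7.00,0)
B = A + 2.00·(cos278°, sin278°) = (0.2783, -1.9805)
|BD| = 7.0074
circle(B,7.00) ∩ circle(D,6.00): a=4.4313, h=5.4188
  candidates: C₊=(2.9974,4.4698) cross=37.972; C₋=(6.0605,-5.9260) cross=-37.972
  mode + wants cross > 0 → take C=(2.9974,4.4698) (cross=37.972)
ex = (C−B)/|BC| = (0.3884,0.9215); ey = (-0.9215,0.3884)
P = B + -1.77·ex + 2.10·ey = (-2.3443,-2.7958)

-2.34 -2.80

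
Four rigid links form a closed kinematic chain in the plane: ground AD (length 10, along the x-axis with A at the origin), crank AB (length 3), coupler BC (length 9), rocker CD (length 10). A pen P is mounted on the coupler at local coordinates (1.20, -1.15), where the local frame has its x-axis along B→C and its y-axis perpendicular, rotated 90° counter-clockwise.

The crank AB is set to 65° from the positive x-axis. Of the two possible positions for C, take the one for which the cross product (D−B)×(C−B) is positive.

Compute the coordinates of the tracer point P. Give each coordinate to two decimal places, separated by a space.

A=(0,0), D=(10.00,0)
B = A + 3.00·(cos65°, sin65°) = (1.2679, 2.7189)
|BD| = 9.1456
circle(B,9.00) ∩ circle(D,10.00): a=3.5341, h=8.2771
  candidates: C₊=(7.1029,9.5711) cross=75.699; C₋=(2.1814,-6.2346) cross=-75.699
  mode + wants cross > 0 → take C=(7.1029,9.5711) (cross=75.699)
ex = (C−B)/|BC| = (0.6483,0.7614); ey = (-0.7614,0.6483)
P = B + 1.20·ex + -1.15·ey = (2.9214,2.8870)

2.92 2.89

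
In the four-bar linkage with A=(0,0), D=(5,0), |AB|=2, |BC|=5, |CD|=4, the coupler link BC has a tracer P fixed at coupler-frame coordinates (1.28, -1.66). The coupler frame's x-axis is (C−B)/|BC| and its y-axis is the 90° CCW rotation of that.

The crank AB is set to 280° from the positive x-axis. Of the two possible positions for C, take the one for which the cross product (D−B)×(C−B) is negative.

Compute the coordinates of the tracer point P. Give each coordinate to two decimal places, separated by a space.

0.84 -4.01

A=(0,0), D=(5.00,0)
B = A + 2.00·(cos280°, sin280°) = (0.3473, -1.9696)
|BD| = 5.0524
circle(B,5.00) ∩ circle(D,4.00): a=3.4169, h=3.6503
  candidates: C₊=(2.0708,2.7239) cross=18.443; C₋=(4.9169,-3.9991) cross=-18.443
  mode - wants cross < 0 → take C=(4.9169,-3.9991) (cross=-18.443)
ex = (C−B)/|BC| = (0.9139,-0.4059); ey = (0.4059,0.9139)
P = B + 1.28·ex + -1.66·ey = (0.8433,-4.0063)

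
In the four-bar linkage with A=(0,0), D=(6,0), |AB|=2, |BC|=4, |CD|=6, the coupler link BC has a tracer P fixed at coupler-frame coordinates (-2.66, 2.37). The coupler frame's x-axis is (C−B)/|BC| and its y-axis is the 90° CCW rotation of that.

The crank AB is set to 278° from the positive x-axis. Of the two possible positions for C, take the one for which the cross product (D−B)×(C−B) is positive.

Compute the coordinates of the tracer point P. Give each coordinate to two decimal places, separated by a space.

A=(0,0), D=(6.00,0)
B = A + 2.00·(cos278°, sin278°) = (0.2783, -1.9805)
|BD| = 6.0547
circle(B,4.00) ∩ circle(D,6.00): a=1.3758, h=3.7560
  candidates: C₊=(0.3498,2.0188) cross=22.741; C₋=(2.8070,-5.0799) cross=-22.741
  mode + wants cross > 0 → take C=(0.3498,2.0188) (cross=22.741)
ex = (C−B)/|BC| = (0.0179,0.9998); ey = (-0.9998,0.0179)
P = B + -2.66·ex + 2.37·ey = (-2.1388,-4.5978)

-2.14 -4.60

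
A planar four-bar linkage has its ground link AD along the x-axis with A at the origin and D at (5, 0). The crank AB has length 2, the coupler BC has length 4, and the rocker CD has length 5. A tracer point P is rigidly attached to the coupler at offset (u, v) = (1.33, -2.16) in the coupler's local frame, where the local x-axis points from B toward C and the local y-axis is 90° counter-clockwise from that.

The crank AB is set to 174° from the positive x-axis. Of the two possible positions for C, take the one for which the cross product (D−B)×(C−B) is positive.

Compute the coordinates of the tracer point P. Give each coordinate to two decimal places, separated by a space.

A=(0,0), D=(5.00,0)
B = A + 2.00·(cos174°, sin174°) = (-1.9890, 0.2091)
|BD| = 6.9922
circle(B,4.00) ∩ circle(D,5.00): a=2.8525, h=2.8041
  candidates: C₊=(0.9460,2.9267) cross=19.607; C₋=(0.7783,-2.6791) cross=-19.607
  mode + wants cross > 0 → take C=(0.9460,2.9267) (cross=19.607)
ex = (C−B)/|BC| = (0.7338,0.6794); ey = (-0.6794,0.7338)
P = B + 1.33·ex + -2.16·ey = (0.4544,-0.4723)

0.45 -0.47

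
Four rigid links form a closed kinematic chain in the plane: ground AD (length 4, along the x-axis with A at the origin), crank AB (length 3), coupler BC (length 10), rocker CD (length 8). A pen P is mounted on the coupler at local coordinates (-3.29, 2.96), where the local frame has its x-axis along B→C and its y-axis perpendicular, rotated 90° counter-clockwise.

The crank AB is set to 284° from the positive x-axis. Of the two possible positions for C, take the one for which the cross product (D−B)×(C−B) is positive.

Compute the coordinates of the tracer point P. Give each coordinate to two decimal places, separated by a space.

-2.08 -6.33

A=(0,0), D=(4.00,0)
B = A + 3.00·(cos284°, sin284°) = (0.7258, -2.9109)
|BD| = 4.3811
circle(B,10.00) ∩ circle(D,8.00): a=6.2991, h=7.7667
  candidates: C₊=(0.2731,7.0789) cross=34.026; C₋=(10.5938,-4.5301) cross=-34.026
  mode + wants cross > 0 → take C=(0.2731,7.0789) (cross=34.026)
ex = (C−B)/|BC| = (-0.0453,0.9990); ey = (-0.9990,-0.0453)
P = B + -3.29·ex + 2.96·ey = (-2.0823,-6.3315)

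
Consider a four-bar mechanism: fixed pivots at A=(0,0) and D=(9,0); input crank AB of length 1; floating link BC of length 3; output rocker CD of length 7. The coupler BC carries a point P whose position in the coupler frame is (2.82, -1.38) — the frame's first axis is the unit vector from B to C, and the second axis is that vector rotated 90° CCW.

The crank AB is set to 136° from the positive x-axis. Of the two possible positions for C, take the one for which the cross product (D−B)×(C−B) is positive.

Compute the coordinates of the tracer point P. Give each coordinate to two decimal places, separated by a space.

2.37 0.14

A=(0,0), D=(9.00,0)
B = A + 1.00·(cos136°, sin136°) = (-0.7193, 0.6947)
|BD| = 9.7441
circle(B,3.00) ∩ circle(D,7.00): a=2.8195, h=1.0248
  candidates: C₊=(2.1661,1.5158) cross=9.985; C₋=(2.0200,-0.5285) cross=-9.985
  mode + wants cross > 0 → take C=(2.1661,1.5158) (cross=9.985)
ex = (C−B)/|BC| = (0.9618,0.2737); ey = (-0.2737,0.9618)
P = B + 2.82·ex + -1.38·ey = (2.3707,0.1392)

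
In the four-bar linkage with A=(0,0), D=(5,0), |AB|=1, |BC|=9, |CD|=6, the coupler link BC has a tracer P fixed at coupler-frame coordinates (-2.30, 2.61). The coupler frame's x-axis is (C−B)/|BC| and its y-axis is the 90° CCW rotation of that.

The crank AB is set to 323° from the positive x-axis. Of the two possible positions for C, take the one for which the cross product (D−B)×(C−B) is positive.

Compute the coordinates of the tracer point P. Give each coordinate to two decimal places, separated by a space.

-2.66 -0.24

A=(0,0), D=(5.00,0)
B = A + 1.00·(cos323°, sin323°) = (0.7986, -0.6018)
|BD| = 4.2442
circle(B,9.00) ∩ circle(D,6.00): a=7.4234, h=5.0885
  candidates: C₊=(7.4255,5.4879) cross=21.597; C₋=(8.8686,-4.5863) cross=-21.597
  mode + wants cross > 0 → take C=(7.4255,5.4879) (cross=21.597)
ex = (C−B)/|BC| = (0.7363,0.6766); ey = (-0.6766,0.7363)
P = B + -2.30·ex + 2.61·ey = (-2.6609,-0.2363)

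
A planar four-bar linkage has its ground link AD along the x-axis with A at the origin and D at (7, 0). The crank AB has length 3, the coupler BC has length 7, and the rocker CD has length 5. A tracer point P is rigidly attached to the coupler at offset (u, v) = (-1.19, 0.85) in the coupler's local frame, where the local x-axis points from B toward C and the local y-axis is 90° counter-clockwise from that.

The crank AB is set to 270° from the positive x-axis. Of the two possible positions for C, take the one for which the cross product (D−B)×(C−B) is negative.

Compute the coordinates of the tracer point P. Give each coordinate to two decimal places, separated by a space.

A=(0,0), D=(7.00,0)
B = A + 3.00·(cos270°, sin270°) = (-0.0000, -3.0000)
|BD| = 7.6158
circle(B,7.00) ∩ circle(D,5.00): a=5.3836, h=4.4741
  candidates: C₊=(3.1859,3.2330) cross=34.073; C₋=(6.7107,-4.9916) cross=-34.073
  mode - wants cross < 0 → take C=(6.7107,-4.9916) (cross=-34.073)
ex = (C−B)/|BC| = (0.9587,-0.2845); ey = (0.2845,0.9587)
P = B + -1.19·ex + 0.85·ey = (-0.8990,-1.8466)

-0.90 -1.85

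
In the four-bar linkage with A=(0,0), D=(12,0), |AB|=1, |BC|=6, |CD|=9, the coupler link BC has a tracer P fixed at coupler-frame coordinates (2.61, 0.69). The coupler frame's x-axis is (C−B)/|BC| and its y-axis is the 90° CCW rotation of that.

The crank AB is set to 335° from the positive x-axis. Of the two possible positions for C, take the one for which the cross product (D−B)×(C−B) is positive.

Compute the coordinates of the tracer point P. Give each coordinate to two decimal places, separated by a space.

1.78 2.13

A=(0,0), D=(12.00,0)
B = A + 1.00·(cos335°, sin335°) = (0.9063, -0.4226)
|BD| = 11.1017
circle(B,6.00) ∩ circle(D,9.00): a=3.5242, h=4.8560
  candidates: C₊=(4.2431,4.5640) cross=53.910; C₋=(4.6128,-5.1409) cross=-53.910
  mode + wants cross > 0 → take C=(4.2431,4.5640) (cross=53.910)
ex = (C−B)/|BC| = (0.5561,0.8311); ey = (-0.8311,0.5561)
P = B + 2.61·ex + 0.69·ey = (1.7843,2.1303)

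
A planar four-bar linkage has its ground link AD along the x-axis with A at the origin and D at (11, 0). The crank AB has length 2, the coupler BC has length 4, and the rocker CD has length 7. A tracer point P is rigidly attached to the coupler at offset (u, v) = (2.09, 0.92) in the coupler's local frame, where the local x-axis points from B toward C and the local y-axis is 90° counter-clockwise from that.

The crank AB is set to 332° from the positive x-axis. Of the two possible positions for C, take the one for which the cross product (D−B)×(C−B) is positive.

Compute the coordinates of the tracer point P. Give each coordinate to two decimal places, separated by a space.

A=(0,0), D=(11.00,0)
B = A + 2.00·(cos332°, sin332°) = (1.7659, -0.9389)
|BD| = 9.2817
circle(B,4.00) ∩ circle(D,7.00): a=2.8632, h=2.7933
  candidates: C₊=(4.3318,2.1296) cross=25.926; C₋=(4.8969,-3.4282) cross=-25.926
  mode + wants cross > 0 → take C=(4.3318,2.1296) (cross=25.926)
ex = (C−B)/|BC| = (0.6415,0.7671); ey = (-0.7671,0.6415)
P = B + 2.09·ex + 0.92·ey = (2.4008,1.2545)

2.40 1.25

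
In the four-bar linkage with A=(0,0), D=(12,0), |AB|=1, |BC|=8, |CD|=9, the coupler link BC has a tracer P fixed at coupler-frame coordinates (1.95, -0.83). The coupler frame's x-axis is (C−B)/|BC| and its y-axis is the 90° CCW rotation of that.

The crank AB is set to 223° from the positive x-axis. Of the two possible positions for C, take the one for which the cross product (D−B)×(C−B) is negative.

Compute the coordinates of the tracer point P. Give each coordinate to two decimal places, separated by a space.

A=(0,0), D=(12.00,0)
B = A + 1.00·(cos223°, sin223°) = (-0.7314, -0.6820)
|BD| = 12.7496
circle(B,8.00) ∩ circle(D,9.00): a=5.7081, h=5.6051
  candidates: C₊=(4.6688,5.2204) cross=71.463; C₋=(5.2684,-5.9738) cross=-71.463
  mode - wants cross < 0 → take C=(5.2684,-5.9738) (cross=-71.463)
ex = (C−B)/|BC| = (0.7500,-0.6615); ey = (0.6615,0.7500)
P = B + 1.95·ex + -0.83·ey = (0.1821,-2.5943)

0.18 -2.59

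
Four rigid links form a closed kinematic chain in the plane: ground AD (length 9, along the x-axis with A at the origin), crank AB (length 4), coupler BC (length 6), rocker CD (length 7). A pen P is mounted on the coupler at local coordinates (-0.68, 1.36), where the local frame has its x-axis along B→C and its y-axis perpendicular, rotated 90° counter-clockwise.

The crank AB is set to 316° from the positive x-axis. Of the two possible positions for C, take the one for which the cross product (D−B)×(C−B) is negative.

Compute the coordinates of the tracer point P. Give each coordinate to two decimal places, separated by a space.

3.28 -1.31

A=(0,0), D=(9.00,0)
B = A + 4.00·(cos316°, sin316°) = (2.8774, -2.7786)
|BD| = 6.7237
circle(B,6.00) ∩ circle(D,7.00): a=2.3951, h=5.5012
  candidates: C₊=(2.7849,3.2207) cross=36.988; C₋=(7.3318,-6.7983) cross=-36.988
  mode - wants cross < 0 → take C=(7.3318,-6.7983) (cross=-36.988)
ex = (C−B)/|BC| = (0.7424,-0.6699); ey = (0.6699,0.7424)
P = B + -0.68·ex + 1.36·ey = (3.2837,-1.3134)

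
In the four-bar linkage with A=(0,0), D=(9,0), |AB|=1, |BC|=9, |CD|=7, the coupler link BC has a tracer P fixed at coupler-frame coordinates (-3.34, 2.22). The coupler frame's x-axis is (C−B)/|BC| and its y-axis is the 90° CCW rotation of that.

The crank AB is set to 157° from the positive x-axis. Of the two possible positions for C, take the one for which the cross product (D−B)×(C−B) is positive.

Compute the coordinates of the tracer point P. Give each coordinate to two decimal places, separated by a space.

A=(0,0), D=(9.00,0)
B = A + 1.00·(cos157°, sin157°) = (-0.9205, 0.3907)
|BD| = 9.9282
circle(B,9.00) ∩ circle(D,7.00): a=6.5757, h=6.1450
  candidates: C₊=(5.8919,6.2721) cross=61.008; C₋=(5.4082,-6.0083) cross=-61.008
  mode + wants cross > 0 → take C=(5.8919,6.2721) (cross=61.008)
ex = (C−B)/|BC| = (0.7569,0.6535); ey = (-0.6535,0.7569)
P = B + -3.34·ex + 2.22·ey = (-4.8994,-0.1115)

-4.90 -0.11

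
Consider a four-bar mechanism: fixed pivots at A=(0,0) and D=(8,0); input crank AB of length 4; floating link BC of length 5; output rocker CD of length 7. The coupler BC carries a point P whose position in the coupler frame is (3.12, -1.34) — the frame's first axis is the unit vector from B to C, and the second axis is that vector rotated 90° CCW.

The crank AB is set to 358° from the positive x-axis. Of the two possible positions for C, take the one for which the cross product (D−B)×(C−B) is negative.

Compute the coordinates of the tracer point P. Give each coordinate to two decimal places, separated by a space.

A=(0,0), D=(8.00,0)
B = A + 4.00·(cos358°, sin358°) = (3.9976, -0.1396)
|BD| = 4.0049
circle(B,5.00) ∩ circle(D,7.00): a=-0.9939, h=4.9002
  candidates: C₊=(2.8334,4.7230) cross=19.625; C₋=(3.1751,-5.0715) cross=-19.625
  mode - wants cross < 0 → take C=(3.1751,-5.0715) (cross=-19.625)
ex = (C−B)/|BC| = (-0.1645,-0.9864); ey = (0.9864,-0.1645)
P = B + 3.12·ex + -1.34·ey = (2.1626,-2.9967)

2.16 -3.00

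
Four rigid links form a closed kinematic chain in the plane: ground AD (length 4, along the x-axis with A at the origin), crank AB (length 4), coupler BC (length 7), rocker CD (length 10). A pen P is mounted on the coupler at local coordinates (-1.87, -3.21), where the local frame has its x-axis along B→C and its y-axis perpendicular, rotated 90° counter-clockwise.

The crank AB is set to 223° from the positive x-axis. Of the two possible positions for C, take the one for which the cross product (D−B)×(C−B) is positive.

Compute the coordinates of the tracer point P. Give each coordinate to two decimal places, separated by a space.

A=(0,0), D=(4.00,0)
B = A + 4.00·(cos223°, sin223°) = (-2.9254, -2.7280)
|BD| = 7.4433
circle(B,7.00) ∩ circle(D,10.00): a=0.2958, h=6.9937
  candidates: C₊=(-5.2134,3.8875) cross=52.057; C₋=(-0.0870,-9.1267) cross=-52.057
  mode + wants cross > 0 → take C=(-5.2134,3.8875) (cross=52.057)
ex = (C−B)/|BC| = (-0.3269,0.9451); ey = (-0.9451,-0.3269)
P = B + -1.87·ex + -3.21·ey = (0.7195,-3.4461)

0.72 -3.45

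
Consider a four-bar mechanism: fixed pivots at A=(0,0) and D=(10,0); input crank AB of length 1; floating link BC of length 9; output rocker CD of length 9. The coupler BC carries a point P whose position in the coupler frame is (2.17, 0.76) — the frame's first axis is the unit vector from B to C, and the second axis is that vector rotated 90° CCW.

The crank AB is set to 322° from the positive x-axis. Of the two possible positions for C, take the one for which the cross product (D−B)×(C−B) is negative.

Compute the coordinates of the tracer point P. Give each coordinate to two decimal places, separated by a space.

A=(0,0), D=(10.00,0)
B = A + 1.00·(cos322°, sin322°) = (0.7880, -0.6157)
|BD| = 9.2325
circle(B,9.00) ∩ circle(D,9.00): a=4.6163, h=7.7259
  candidates: C₊=(4.8788,7.4009) cross=71.330; C₋=(5.9092,-8.0166) cross=-71.330
  mode - wants cross < 0 → take C=(5.9092,-8.0166) (cross=-71.330)
ex = (C−B)/|BC| = (0.5690,-0.8223); ey = (0.8223,0.5690)
P = B + 2.17·ex + 0.76·ey = (2.6478,-1.9676)

2.65 -1.97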